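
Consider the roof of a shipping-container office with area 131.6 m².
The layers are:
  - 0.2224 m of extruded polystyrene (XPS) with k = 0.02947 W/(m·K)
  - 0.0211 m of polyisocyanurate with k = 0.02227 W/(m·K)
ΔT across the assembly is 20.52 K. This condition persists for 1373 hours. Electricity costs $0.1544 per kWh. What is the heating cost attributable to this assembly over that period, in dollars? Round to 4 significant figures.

0.2224/0.02947 = 7.5467
0.0211/0.02227 = 0.94746
R_total = 7.5467 + 0.94746 = 8.4941 m²·K/W
Q = 131.6 × 20.52 / 8.4941 = 317.92 W
E = 317.92 W × 1373 h / 1000 = 436.5 kWh
Cost = 436.5 × 0.1544 = $67.396

67.40 dollars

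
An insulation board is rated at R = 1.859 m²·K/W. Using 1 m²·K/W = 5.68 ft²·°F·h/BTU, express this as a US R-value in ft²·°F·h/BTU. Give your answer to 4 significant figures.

10.56 ft²·°F·h/BTU

R_US = 1.859 × 5.68 = 10.559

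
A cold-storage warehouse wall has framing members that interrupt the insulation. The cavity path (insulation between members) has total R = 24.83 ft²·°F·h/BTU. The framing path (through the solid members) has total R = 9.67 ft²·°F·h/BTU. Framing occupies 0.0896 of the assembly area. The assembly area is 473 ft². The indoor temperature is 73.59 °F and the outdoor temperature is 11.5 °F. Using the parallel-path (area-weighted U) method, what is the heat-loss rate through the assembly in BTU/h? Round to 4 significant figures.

1349 BTU/h

U_eff = 0.9104/24.83 + 0.0896/9.67 = 0.036665 + 0.0092658 = 0.045931
R_eff = 1/U_eff = 21.772 ft²·°F·h/BTU
Q = 473 × (73.59 − 11.5) / 21.772 = 1348.9 BTU/h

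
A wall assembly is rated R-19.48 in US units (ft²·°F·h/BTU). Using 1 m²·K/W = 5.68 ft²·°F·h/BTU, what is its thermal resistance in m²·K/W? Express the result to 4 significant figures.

3.430 m²·K/W

R_SI = 19.48/5.68 = 3.4296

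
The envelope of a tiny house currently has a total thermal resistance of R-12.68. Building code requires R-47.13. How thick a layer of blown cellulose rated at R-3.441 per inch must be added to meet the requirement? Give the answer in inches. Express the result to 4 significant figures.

10.01 in

ΔR = 47.13 − 12.68 = 34.45 ft²·°F·h/BTU
L = ΔR / (R/in) = 34.45/3.441 = 10.012 in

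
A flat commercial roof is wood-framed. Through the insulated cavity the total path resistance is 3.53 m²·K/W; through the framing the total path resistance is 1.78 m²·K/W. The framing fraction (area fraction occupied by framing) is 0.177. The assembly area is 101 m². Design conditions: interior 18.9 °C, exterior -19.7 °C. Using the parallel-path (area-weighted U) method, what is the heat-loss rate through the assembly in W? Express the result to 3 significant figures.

1300 W

U_eff = 0.823/3.53 + 0.177/1.78 = 0.2331 + 0.09944 = 0.3326
R_eff = 1/U_eff = 3.007 m²·K/W
Q = 101 × (18.9 − (-19.7)) / 3.007 = 1297 W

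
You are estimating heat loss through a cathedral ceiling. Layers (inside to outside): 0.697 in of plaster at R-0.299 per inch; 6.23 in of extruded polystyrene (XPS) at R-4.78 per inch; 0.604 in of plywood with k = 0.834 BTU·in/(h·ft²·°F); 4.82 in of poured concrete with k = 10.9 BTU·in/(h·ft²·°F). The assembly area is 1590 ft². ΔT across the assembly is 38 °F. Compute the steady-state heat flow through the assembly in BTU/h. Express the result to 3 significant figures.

1940 BTU/h

0.697 × 0.299 = 0.2084
6.23 × 4.78 = 29.78
0.604/0.834 = 0.7242
4.82/10.9 = 0.4422
R_total = 0.2084 + 29.78 + 0.7242 + 0.4422 = 31.15 ft²·°F·h/BTU
Q = A·ΔT/R = 1590 × 38 / 31.15 = 1939 BTU/h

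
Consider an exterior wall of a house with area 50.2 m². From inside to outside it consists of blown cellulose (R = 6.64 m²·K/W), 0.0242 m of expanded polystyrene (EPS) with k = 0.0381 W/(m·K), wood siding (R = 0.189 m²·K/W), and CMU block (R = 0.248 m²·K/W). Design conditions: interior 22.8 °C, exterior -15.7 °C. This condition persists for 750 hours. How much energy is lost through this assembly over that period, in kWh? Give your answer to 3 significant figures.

0.0242/0.0381 = 0.6352
R_total = 6.64 + 0.6352 + 0.189 + 0.248 = 7.712 m²·K/W
Q = 50.2 × (22.8 − (-15.7)) / 7.712 = 250.6 W
E = 250.6 W × 750 h / 1000 = 188 kWh

188 kWh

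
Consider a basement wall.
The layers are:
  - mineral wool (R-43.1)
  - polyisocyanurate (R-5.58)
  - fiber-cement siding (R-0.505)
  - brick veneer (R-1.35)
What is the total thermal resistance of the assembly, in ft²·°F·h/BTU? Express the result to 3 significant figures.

50.5 ft²·°F·h/BTU

R_total = 43.1 + 5.58 + 0.505 + 1.35 = 50.54 ft²·°F·h/BTU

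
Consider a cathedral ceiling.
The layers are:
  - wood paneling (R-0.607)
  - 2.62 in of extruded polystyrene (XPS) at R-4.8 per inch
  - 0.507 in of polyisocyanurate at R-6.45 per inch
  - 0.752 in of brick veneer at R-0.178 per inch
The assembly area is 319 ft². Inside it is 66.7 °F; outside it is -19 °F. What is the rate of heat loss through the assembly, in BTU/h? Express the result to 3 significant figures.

2.62 × 4.8 = 12.58
0.507 × 6.45 = 3.27
0.752 × 0.178 = 0.1339
R_total = 0.607 + 12.58 + 3.27 + 0.1339 = 16.59 ft²·°F·h/BTU
Q = A·ΔT/R = 319 × (66.7 − (-19)) / 16.59 = 1648 BTU/h

1650 BTU/h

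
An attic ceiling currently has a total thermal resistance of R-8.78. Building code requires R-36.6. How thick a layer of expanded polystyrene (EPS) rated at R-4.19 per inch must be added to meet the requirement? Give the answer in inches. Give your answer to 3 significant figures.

6.64 in

ΔR = 36.6 − 8.78 = 27.82 ft²·°F·h/BTU
L = ΔR / (R/in) = 27.82/4.19 = 6.64 in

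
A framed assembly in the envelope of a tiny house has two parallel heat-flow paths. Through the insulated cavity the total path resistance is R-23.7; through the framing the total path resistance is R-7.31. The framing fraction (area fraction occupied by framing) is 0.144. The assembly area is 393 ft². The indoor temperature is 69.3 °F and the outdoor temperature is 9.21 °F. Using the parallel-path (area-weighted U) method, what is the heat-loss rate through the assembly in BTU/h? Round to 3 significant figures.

U_eff = 0.856/23.7 + 0.144/7.31 = 0.03612 + 0.0197 = 0.05582
R_eff = 1/U_eff = 17.92 ft²·°F·h/BTU
Q = 393 × (69.3 − 9.21) / 17.92 = 1318 BTU/h

1320 BTU/h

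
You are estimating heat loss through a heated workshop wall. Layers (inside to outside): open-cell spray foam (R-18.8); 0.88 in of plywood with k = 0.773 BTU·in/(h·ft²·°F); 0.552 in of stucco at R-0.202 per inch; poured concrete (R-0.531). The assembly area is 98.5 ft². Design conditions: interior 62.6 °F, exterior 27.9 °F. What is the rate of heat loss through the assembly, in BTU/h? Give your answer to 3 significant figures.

166 BTU/h

0.88/0.773 = 1.138
0.552 × 0.202 = 0.1115
R_total = 18.8 + 1.138 + 0.1115 + 0.531 = 20.58 ft²·°F·h/BTU
Q = A·ΔT/R = 98.5 × (62.6 − 27.9) / 20.58 = 166.1 BTU/h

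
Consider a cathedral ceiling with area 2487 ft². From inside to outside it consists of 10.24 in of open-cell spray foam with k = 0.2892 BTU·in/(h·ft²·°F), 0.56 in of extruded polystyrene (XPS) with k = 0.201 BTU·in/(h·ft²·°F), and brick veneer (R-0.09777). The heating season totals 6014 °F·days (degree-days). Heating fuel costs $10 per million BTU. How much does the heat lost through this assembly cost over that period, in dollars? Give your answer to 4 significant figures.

93.74 dollars

10.24/0.2892 = 35.408
0.56/0.201 = 2.7861
R_total = 35.408 + 2.7861 + 0.09777 = 38.292 ft²·°F·h/BTU
E = A × HDD × 24 / R = 2487 × 6014 × 24 / 38.292 = 9374400 BTU
Cost = 9374400/10⁶ × 10 = $93.744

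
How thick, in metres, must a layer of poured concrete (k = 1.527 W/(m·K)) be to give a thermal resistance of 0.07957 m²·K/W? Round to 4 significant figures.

L = R·k = 0.07957 × 1.527 = 0.1215 m

0.1215 m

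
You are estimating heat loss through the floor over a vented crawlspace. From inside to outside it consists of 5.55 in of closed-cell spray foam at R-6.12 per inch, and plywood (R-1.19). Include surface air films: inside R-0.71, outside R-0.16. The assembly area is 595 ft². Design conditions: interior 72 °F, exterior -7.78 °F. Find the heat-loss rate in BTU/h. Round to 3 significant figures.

5.55 × 6.12 = 33.97
R_total = 0.71 + 33.97 + 1.19 + 0.16 = 36.03 ft²·°F·h/BTU
Q = A·ΔT/R = 595 × (72 − (-7.78)) / 36.03 = 1318 BTU/h

1320 BTU/h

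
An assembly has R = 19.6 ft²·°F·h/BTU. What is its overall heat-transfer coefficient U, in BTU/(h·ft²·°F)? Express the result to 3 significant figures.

0.0510 BTU/(h·ft²·°F)

U = 1/R = 1/19.6 = 0.05102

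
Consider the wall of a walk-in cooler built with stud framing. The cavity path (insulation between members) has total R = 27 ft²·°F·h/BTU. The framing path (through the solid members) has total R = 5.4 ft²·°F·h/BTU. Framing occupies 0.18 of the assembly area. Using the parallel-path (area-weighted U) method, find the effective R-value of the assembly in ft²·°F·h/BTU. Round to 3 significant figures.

U_eff = 0.82/27 + 0.18/5.4 = 0.03037 + 0.03333 = 0.0637
R_eff = 1/U_eff = 15.7 ft²·°F·h/BTU

15.7 ft²·°F·h/BTU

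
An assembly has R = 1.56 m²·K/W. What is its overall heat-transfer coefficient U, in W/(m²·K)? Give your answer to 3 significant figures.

0.641 W/(m²·K)

U = 1/R = 1/1.56 = 0.641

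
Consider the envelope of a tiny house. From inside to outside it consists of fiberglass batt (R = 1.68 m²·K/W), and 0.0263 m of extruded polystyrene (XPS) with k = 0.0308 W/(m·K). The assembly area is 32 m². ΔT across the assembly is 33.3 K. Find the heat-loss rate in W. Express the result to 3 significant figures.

0.0263/0.0308 = 0.8539
R_total = 1.68 + 0.8539 = 2.534 m²·K/W
Q = A·ΔT/R = 32 × 33.3 / 2.534 = 420.5 W

421 W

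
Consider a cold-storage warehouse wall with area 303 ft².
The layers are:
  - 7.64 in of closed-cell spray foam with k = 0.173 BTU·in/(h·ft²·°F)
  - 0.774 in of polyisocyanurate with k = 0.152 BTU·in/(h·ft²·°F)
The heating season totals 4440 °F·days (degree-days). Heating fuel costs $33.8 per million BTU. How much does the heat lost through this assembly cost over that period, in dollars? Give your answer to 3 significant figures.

22.2 dollars

7.64/0.173 = 44.16
0.774/0.152 = 5.092
R_total = 44.16 + 5.092 = 49.25 ft²·°F·h/BTU
E = A × HDD × 24 / R = 303 × 4440 × 24 / 49.25 = 655500 BTU
Cost = 655500/10⁶ × 33.8 = $22.16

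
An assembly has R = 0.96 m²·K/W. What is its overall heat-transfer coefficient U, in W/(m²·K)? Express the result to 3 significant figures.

1.04 W/(m²·K)

U = 1/R = 1/0.96 = 1.042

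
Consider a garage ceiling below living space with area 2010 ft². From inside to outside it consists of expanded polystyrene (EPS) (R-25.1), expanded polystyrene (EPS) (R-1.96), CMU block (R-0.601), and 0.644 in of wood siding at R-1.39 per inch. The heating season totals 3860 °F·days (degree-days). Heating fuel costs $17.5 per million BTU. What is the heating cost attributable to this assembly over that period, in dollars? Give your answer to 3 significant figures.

0.644 × 1.39 = 0.8952
R_total = 25.1 + 1.96 + 0.601 + 0.8952 = 28.56 ft²·°F·h/BTU
E = A × HDD × 24 / R = 2010 × 3860 × 24 / 28.56 = 6521000 BTU
Cost = 6521000/10⁶ × 17.5 = $114.1

114 dollars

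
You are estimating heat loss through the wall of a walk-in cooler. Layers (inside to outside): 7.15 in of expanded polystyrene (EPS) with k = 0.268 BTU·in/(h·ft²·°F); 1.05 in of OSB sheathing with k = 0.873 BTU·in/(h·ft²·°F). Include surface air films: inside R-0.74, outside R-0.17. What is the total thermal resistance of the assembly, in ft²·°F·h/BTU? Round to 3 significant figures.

7.15/0.268 = 26.68
1.05/0.873 = 1.203
R_total = 0.74 + 26.68 + 1.203 + 0.17 = 28.79 ft²·°F·h/BTU

28.8 ft²·°F·h/BTU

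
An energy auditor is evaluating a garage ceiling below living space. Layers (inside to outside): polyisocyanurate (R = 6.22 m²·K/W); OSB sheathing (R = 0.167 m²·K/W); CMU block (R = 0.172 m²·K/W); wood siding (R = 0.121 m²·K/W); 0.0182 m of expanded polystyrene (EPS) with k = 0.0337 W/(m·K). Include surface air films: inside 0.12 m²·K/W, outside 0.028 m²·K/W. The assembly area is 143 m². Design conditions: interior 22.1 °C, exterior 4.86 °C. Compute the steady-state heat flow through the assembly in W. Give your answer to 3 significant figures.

0.0182/0.0337 = 0.5401
R_total = 0.12 + 6.22 + 0.167 + 0.172 + 0.121 + 0.5401 + 0.028 = 7.368 m²·K/W
Q = A·ΔT/R = 143 × (22.1 − 4.86) / 7.368 = 334.6 W

335 W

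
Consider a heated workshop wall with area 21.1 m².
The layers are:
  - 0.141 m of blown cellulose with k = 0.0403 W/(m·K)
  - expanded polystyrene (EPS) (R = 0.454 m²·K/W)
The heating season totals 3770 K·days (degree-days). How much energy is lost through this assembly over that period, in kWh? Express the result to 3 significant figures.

0.141/0.0403 = 3.499
R_total = 3.499 + 0.454 = 3.953 m²·K/W
E = A × HDD × 24 / R / 1000 = 21.1 × 3770 × 24 / 3.953 / 1000 = 483 kWh

483 kWh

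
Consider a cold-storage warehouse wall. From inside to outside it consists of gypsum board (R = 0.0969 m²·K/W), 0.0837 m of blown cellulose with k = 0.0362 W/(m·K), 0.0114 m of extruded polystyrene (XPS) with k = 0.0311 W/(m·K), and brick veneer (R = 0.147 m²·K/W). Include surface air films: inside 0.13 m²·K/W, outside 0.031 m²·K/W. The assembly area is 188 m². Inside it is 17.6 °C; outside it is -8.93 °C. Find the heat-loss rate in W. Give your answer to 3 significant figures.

0.0837/0.0362 = 2.312
0.0114/0.0311 = 0.3666
R_total = 0.13 + 0.0969 + 2.312 + 0.3666 + 0.147 + 0.031 = 3.084 m²·K/W
Q = A·ΔT/R = 188 × (17.6 − (-8.93)) / 3.084 = 1617 W

1620 W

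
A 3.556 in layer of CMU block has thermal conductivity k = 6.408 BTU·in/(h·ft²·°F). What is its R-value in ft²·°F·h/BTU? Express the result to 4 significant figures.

0.5549 ft²·°F·h/BTU

R = L/k = 3.556/6.408 = 0.55493 ft²·°F·h/BTU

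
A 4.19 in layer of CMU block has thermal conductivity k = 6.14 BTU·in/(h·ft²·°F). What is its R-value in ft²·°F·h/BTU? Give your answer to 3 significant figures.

0.682 ft²·°F·h/BTU

R = L/k = 4.19/6.14 = 0.6824 ft²·°F·h/BTU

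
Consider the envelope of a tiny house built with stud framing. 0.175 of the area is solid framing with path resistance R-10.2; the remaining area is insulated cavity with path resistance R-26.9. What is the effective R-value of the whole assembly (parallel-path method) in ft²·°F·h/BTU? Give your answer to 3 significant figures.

20.9 ft²·°F·h/BTU

U_eff = 0.825/26.9 + 0.175/10.2 = 0.03067 + 0.01716 = 0.04783
R_eff = 1/U_eff = 20.91 ft²·°F·h/BTU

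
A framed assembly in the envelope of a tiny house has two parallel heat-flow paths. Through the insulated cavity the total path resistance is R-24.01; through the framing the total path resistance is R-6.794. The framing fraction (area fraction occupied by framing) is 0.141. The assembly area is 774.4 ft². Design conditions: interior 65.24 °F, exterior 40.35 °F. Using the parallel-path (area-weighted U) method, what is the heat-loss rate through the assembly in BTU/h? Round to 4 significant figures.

1090 BTU/h

U_eff = 0.859/24.01 + 0.141/6.794 = 0.035777 + 0.020754 = 0.05653
R_eff = 1/U_eff = 17.69 ft²·°F·h/BTU
Q = 774.4 × (65.24 − 40.35) / 17.69 = 1089.6 BTU/h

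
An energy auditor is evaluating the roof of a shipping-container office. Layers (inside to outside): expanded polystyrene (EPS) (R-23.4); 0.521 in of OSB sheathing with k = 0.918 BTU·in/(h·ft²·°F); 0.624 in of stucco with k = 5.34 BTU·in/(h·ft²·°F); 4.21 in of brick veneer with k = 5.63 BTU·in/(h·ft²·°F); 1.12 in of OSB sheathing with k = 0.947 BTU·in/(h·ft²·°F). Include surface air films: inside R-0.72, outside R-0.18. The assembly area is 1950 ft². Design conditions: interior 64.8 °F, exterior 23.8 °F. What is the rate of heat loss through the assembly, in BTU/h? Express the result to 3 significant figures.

0.521/0.918 = 0.5675
0.624/5.34 = 0.1169
4.21/5.63 = 0.7478
1.12/0.947 = 1.183
R_total = 0.72 + 23.4 + 0.5675 + 0.1169 + 0.7478 + 1.183 + 0.18 = 26.91 ft²·°F·h/BTU
Q = A·ΔT/R = 1950 × (64.8 − 23.8) / 26.91 = 2970 BTU/h

2970 BTU/h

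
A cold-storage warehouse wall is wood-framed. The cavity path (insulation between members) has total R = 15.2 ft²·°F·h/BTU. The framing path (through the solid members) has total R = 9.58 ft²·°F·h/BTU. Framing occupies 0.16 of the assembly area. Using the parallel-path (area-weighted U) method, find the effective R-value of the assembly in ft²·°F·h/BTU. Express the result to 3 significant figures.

13.9 ft²·°F·h/BTU

U_eff = 0.84/15.2 + 0.16/9.58 = 0.05526 + 0.0167 = 0.07196
R_eff = 1/U_eff = 13.9 ft²·°F·h/BTU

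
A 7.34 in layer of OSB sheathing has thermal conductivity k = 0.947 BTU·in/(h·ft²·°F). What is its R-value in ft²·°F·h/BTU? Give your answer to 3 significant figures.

7.75 ft²·°F·h/BTU

R = L/k = 7.34/0.947 = 7.751 ft²·°F·h/BTU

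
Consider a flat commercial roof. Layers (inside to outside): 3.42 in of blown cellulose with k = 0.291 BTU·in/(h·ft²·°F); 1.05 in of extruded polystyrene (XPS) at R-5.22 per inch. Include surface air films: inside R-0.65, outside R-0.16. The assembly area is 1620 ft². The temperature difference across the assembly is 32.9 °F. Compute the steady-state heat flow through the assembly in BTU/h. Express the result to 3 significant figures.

3.42/0.291 = 11.75
1.05 × 5.22 = 5.481
R_total = 0.65 + 11.75 + 5.481 + 0.16 = 18.04 ft²·°F·h/BTU
Q = A·ΔT/R = 1620 × 32.9 / 18.04 = 2954 BTU/h

2950 BTU/h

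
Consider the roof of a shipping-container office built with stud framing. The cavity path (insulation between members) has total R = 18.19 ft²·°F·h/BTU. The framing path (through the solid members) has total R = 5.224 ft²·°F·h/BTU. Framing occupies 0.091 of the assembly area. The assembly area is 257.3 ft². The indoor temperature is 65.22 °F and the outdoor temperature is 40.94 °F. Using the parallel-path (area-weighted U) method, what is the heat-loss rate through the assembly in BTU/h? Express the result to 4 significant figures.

U_eff = 0.909/18.19 + 0.091/5.224 = 0.049973 + 0.01742 = 0.067392
R_eff = 1/U_eff = 14.839 ft²·°F·h/BTU
Q = 257.3 × (65.22 − 40.94) / 14.839 = 421.01 BTU/h

421.0 BTU/h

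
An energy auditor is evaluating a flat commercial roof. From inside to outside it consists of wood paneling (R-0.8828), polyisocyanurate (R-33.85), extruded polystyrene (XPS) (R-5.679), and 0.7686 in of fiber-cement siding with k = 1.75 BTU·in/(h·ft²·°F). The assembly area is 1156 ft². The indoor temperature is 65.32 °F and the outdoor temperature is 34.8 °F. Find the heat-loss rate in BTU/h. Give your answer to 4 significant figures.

863.7 BTU/h

0.7686/1.75 = 0.4392
R_total = 0.8828 + 33.85 + 5.679 + 0.4392 = 40.851 ft²·°F·h/BTU
Q = A·ΔT/R = 1156 × (65.32 − 34.8) / 40.851 = 863.65 BTU/h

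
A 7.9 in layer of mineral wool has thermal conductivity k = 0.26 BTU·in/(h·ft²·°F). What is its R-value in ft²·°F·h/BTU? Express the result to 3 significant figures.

30.4 ft²·°F·h/BTU

R = L/k = 7.9/0.26 = 30.38 ft²·°F·h/BTU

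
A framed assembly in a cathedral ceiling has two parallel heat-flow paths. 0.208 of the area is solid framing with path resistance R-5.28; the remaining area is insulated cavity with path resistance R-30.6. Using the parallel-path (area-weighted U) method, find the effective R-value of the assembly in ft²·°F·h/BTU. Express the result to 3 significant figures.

U_eff = 0.792/30.6 + 0.208/5.28 = 0.02588 + 0.03939 = 0.06528
R_eff = 1/U_eff = 15.32 ft²·°F·h/BTU

15.3 ft²·°F·h/BTU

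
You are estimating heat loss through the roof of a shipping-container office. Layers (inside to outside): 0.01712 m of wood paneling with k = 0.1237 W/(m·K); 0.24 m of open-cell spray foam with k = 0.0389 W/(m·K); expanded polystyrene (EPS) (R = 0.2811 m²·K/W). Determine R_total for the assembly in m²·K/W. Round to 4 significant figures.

6.589 m²·K/W

0.01712/0.1237 = 0.1384
0.24/0.0389 = 6.1697
R_total = 0.1384 + 6.1697 + 0.2811 = 6.5892 m²·K/W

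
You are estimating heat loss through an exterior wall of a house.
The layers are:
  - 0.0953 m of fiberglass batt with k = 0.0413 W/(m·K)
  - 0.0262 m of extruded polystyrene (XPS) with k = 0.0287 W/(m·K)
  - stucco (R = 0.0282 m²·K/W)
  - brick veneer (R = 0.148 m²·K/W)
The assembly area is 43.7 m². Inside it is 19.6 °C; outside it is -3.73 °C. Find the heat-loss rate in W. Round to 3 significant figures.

300 W

0.0953/0.0413 = 2.308
0.0262/0.0287 = 0.9129
R_total = 2.308 + 0.9129 + 0.0282 + 0.148 = 3.397 m²·K/W
Q = A·ΔT/R = 43.7 × (19.6 − (-3.73)) / 3.397 = 300.2 W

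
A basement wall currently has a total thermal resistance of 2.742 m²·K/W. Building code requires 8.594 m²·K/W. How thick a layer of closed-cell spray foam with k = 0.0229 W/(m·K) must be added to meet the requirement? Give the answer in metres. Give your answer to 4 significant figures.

ΔR = 8.594 − 2.742 = 5.852 m²·K/W
L = ΔR × k = 5.852 × 0.0229 = 0.13401 m

0.1340 m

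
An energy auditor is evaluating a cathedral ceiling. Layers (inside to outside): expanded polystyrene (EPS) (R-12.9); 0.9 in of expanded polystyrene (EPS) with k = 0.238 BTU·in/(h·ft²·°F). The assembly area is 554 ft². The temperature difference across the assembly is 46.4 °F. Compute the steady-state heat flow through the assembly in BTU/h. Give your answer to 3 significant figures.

0.9/0.238 = 3.782
R_total = 12.9 + 3.782 = 16.68 ft²·°F·h/BTU
Q = A·ΔT/R = 554 × 46.4 / 16.68 = 1541 BTU/h

1540 BTU/h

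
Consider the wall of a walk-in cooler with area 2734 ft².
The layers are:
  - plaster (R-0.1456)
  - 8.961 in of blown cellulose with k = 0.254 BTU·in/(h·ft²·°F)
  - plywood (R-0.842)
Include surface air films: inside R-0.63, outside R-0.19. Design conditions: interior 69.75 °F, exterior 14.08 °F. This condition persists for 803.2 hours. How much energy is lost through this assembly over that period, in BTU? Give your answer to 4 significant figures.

3296000 BTU

8.961/0.254 = 35.28
R_total = 0.63 + 0.1456 + 35.28 + 0.842 + 0.19 = 37.087 ft²·°F·h/BTU
Q = 2734 × (69.75 − 14.08) / 37.087 = 4103.9 BTU/h
E = 4103.9 × 803.2 = 3296300 BTU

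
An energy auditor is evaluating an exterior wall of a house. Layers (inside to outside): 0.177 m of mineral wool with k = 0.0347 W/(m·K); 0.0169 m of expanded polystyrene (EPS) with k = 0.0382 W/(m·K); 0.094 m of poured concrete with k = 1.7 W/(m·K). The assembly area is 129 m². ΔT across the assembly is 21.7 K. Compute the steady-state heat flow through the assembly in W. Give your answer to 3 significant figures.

500 W

0.177/0.0347 = 5.101
0.0169/0.0382 = 0.4424
0.094/1.7 = 0.05529
R_total = 5.101 + 0.4424 + 0.05529 = 5.599 m²·K/W
Q = A·ΔT/R = 129 × 21.7 / 5.599 = 500 W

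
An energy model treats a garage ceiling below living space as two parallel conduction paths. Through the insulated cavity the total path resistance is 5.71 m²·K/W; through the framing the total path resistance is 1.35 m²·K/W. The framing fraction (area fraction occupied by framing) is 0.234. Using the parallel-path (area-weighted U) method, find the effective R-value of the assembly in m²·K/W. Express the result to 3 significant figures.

3.25 m²·K/W

U_eff = 0.766/5.71 + 0.234/1.35 = 0.1342 + 0.1733 = 0.3075
R_eff = 1/U_eff = 3.252 m²·K/W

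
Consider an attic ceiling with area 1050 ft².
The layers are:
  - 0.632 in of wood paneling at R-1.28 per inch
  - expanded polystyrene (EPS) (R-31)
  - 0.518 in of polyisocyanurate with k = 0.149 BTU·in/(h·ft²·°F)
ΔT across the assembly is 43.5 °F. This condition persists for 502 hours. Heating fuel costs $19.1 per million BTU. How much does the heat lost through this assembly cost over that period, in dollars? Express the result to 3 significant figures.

0.632 × 1.28 = 0.809
0.518/0.149 = 3.477
R_total = 0.809 + 31 + 3.477 = 35.29 ft²·°F·h/BTU
Q = 1050 × 43.5 / 35.29 = 1294 BTU/h
E = 1294 × 502 = 649800 BTU
Cost = 649800/10⁶ × 19.1 = $12.41

12.4 dollars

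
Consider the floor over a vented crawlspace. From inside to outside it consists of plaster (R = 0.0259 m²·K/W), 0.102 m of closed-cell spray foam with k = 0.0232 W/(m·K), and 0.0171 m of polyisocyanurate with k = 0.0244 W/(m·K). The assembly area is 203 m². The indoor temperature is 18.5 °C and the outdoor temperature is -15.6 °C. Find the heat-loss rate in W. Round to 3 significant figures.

0.102/0.0232 = 4.397
0.0171/0.0244 = 0.7008
R_total = 0.0259 + 4.397 + 0.7008 = 5.123 m²·K/W
Q = A·ΔT/R = 203 × (18.5 − (-15.6)) / 5.123 = 1351 W

1350 W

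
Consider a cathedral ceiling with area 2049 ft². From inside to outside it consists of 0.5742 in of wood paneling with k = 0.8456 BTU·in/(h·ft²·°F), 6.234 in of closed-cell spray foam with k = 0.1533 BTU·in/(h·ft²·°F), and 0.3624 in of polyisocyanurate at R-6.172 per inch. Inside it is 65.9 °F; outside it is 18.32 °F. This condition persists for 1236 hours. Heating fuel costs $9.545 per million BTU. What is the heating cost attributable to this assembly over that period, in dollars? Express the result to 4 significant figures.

0.5742/0.8456 = 0.67904
6.234/0.1533 = 40.665
0.3624 × 6.172 = 2.2367
R_total = 0.67904 + 40.665 + 2.2367 = 43.581 ft²·°F·h/BTU
Q = 2049 × (65.9 − 18.32) / 43.581 = 2237 BTU/h
E = 2237 × 1236 = 2764900 BTU
Cost = 2764900/10⁶ × 9.545 = $26.391

26.39 dollars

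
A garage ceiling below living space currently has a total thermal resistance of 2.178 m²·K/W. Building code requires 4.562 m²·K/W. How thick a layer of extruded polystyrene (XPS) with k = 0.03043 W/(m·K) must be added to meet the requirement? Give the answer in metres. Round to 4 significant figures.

ΔR = 4.562 − 2.178 = 2.384 m²·K/W
L = ΔR × k = 2.384 × 0.03043 = 0.072545 m

0.07255 m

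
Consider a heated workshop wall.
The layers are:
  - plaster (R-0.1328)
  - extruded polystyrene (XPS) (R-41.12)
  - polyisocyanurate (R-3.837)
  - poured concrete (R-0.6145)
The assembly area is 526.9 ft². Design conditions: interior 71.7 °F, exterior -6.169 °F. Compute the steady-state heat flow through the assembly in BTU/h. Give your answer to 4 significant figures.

R_total = 0.1328 + 41.12 + 3.837 + 0.6145 = 45.704 ft²·°F·h/BTU
Q = A·ΔT/R = 526.9 × (71.7 − (-6.169)) / 45.704 = 897.71 BTU/h

897.7 BTU/h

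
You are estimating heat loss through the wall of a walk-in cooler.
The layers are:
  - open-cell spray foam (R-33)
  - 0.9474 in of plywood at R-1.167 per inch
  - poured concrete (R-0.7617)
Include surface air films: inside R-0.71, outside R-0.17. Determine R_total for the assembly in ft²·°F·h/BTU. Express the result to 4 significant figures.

0.9474 × 1.167 = 1.1056
R_total = 0.71 + 33 + 1.1056 + 0.7617 + 0.17 = 35.747 ft²·°F·h/BTU

35.75 ft²·°F·h/BTU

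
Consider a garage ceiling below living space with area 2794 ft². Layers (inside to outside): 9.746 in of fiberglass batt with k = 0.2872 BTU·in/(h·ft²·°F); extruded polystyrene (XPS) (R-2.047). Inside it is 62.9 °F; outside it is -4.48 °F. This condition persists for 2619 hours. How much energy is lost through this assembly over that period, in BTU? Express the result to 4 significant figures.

13700000 BTU

9.746/0.2872 = 33.935
R_total = 33.935 + 2.047 = 35.982 ft²·°F·h/BTU
Q = 2794 × (62.9 − (-4.48)) / 35.982 = 5232.1 BTU/h
E = 5232.1 × 2619 = 13703000 BTU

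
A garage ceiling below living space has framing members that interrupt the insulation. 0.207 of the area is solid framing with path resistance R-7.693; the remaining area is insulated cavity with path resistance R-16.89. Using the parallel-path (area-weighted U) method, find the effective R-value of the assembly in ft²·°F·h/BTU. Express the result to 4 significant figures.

13.54 ft²·°F·h/BTU

U_eff = 0.793/16.89 + 0.207/7.693 = 0.046951 + 0.026908 = 0.073858
R_eff = 1/U_eff = 13.539 ft²·°F·h/BTU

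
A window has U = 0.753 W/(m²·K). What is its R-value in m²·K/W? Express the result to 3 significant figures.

R = 1/U = 1/0.753 = 1.328

1.33 m²·K/W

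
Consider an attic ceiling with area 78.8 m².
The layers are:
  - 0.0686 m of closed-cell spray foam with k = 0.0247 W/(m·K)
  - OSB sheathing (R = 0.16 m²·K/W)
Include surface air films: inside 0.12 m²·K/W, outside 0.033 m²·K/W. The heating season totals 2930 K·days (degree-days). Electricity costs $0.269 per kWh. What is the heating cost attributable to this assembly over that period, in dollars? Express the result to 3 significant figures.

0.0686/0.0247 = 2.777
R_total = 0.12 + 2.777 + 0.16 + 0.033 = 3.09 m²·K/W
E = A × HDD × 24 / R / 1000 = 78.8 × 2930 × 24 / 3.09 / 1000 = 1793 kWh
Cost = 1793 × 0.269 = $482.3

482 dollars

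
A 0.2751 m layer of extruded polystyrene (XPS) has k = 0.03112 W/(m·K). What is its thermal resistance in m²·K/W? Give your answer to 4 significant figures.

R = L/k = 0.2751/0.03112 = 8.84 m²·K/W

8.840 m²·K/W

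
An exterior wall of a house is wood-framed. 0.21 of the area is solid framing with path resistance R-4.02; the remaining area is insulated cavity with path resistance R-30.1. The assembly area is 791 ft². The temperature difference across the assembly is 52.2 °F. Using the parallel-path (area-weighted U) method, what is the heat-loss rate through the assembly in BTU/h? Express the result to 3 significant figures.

U_eff = 0.79/30.1 + 0.21/4.02 = 0.02625 + 0.05224 = 0.07848
R_eff = 1/U_eff = 12.74 ft²·°F·h/BTU
Q = 791 × 52.2 / 12.74 = 3241 BTU/h

3240 BTU/h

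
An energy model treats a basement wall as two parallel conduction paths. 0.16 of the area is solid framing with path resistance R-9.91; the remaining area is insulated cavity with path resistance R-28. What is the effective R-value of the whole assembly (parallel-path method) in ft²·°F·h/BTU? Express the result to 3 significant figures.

21.7 ft²·°F·h/BTU

U_eff = 0.84/28 + 0.16/9.91 = 0.03 + 0.01615 = 0.04615
R_eff = 1/U_eff = 21.67 ft²·°F·h/BTU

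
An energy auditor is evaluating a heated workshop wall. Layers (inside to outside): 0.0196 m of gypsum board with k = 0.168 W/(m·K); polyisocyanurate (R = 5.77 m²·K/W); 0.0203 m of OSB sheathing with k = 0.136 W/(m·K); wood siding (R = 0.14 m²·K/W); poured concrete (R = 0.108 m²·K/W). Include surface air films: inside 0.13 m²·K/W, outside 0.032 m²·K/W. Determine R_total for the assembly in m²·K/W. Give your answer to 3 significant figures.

0.0196/0.168 = 0.1167
0.0203/0.136 = 0.1493
R_total = 0.13 + 0.1167 + 5.77 + 0.1493 + 0.14 + 0.108 + 0.032 = 6.446 m²·K/W

6.45 m²·K/W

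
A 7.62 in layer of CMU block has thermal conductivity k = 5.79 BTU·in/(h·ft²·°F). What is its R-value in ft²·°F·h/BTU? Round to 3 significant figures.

R = L/k = 7.62/5.79 = 1.316 ft²·°F·h/BTU

1.32 ft²·°F·h/BTU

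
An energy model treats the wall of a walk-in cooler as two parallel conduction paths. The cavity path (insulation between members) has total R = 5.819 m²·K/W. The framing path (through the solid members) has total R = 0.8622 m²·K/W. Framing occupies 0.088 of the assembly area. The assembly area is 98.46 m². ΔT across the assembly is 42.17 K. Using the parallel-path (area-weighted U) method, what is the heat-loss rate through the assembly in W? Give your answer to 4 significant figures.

U_eff = 0.912/5.819 + 0.088/0.8622 = 0.15673 + 0.10206 = 0.25879
R_eff = 1/U_eff = 3.8641 m²·K/W
Q = 98.46 × 42.17 / 3.8641 = 1074.5 W

1075 W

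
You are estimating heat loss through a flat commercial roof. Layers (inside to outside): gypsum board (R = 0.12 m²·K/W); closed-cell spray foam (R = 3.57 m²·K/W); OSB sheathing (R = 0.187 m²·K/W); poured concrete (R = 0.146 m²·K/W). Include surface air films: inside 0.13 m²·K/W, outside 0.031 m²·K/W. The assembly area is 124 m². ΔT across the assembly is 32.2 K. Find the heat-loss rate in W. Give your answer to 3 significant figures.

R_total = 0.13 + 0.12 + 3.57 + 0.187 + 0.146 + 0.031 = 4.184 m²·K/W
Q = A·ΔT/R = 124 × 32.2 / 4.184 = 954.3 W

954 W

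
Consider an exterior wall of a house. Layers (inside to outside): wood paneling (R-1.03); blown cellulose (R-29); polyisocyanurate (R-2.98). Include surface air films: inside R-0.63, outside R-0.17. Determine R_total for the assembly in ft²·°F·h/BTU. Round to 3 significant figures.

R_total = 0.63 + 1.03 + 29 + 2.98 + 0.17 = 33.81 ft²·°F·h/BTU

33.8 ft²·°F·h/BTU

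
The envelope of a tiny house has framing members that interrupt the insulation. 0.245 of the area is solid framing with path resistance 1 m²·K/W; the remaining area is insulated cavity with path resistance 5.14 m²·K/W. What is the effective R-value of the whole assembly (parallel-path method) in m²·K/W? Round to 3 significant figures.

2.55 m²·K/W

U_eff = 0.755/5.14 + 0.245/1 = 0.1469 + 0.245 = 0.3919
R_eff = 1/U_eff = 2.552 m²·K/W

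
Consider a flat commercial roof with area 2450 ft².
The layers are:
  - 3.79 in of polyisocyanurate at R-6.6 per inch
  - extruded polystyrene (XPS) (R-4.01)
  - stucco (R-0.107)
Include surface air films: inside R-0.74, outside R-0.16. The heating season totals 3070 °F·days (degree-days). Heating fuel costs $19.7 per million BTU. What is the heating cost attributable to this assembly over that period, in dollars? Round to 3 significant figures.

118 dollars

3.79 × 6.6 = 25.01
R_total = 0.74 + 25.01 + 4.01 + 0.107 + 0.16 = 30.03 ft²·°F·h/BTU
E = A × HDD × 24 / R = 2450 × 3070 × 24 / 30.03 = 6011000 BTU
Cost = 6011000/10⁶ × 19.7 = $118.4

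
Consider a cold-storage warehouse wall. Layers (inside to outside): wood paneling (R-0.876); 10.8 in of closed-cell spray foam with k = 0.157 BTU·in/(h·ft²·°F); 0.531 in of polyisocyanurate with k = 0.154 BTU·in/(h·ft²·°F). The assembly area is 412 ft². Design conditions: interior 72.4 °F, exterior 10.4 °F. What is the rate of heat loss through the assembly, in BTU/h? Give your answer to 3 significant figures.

10.8/0.157 = 68.79
0.531/0.154 = 3.448
R_total = 0.876 + 68.79 + 3.448 = 73.11 ft²·°F·h/BTU
Q = A·ΔT/R = 412 × (72.4 − 10.4) / 73.11 = 349.4 BTU/h

349 BTU/h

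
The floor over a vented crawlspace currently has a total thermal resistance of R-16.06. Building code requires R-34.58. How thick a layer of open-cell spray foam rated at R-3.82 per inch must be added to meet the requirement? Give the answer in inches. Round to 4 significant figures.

4.848 in

ΔR = 34.58 − 16.06 = 18.52 ft²·°F·h/BTU
L = ΔR / (R/in) = 18.52/3.82 = 4.8482 in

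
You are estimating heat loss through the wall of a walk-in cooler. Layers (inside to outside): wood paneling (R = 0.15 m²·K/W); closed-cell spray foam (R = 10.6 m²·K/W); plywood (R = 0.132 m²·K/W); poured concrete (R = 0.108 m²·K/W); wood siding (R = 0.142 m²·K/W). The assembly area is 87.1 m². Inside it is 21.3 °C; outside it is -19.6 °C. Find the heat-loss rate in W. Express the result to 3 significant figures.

320 W

R_total = 0.15 + 10.6 + 0.132 + 0.108 + 0.142 = 11.13 m²·K/W
Q = A·ΔT/R = 87.1 × (21.3 − (-19.6)) / 11.13 = 320 W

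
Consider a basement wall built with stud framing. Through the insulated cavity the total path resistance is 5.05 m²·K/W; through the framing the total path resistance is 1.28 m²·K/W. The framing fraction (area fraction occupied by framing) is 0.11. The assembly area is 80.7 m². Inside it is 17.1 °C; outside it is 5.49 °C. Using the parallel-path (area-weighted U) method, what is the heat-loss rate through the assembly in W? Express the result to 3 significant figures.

U_eff = 0.89/5.05 + 0.11/1.28 = 0.1762 + 0.08594 = 0.2622
R_eff = 1/U_eff = 3.814 m²·K/W
Q = 80.7 × (17.1 − 5.49) / 3.814 = 245.6 W

246 W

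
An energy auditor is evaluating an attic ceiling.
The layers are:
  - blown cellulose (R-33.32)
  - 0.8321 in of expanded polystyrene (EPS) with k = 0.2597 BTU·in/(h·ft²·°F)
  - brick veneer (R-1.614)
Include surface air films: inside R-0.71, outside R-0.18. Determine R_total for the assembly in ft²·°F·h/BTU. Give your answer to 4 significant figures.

0.8321/0.2597 = 3.2041
R_total = 0.71 + 33.32 + 3.2041 + 1.614 + 0.18 = 39.028 ft²·°F·h/BTU

39.03 ft²·°F·h/BTU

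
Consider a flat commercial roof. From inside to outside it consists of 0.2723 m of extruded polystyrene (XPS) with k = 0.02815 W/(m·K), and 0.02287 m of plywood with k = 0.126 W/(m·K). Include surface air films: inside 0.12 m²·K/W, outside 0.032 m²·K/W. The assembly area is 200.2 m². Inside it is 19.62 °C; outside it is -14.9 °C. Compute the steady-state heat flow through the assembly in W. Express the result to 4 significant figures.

690.6 W

0.2723/0.02815 = 9.6732
0.02287/0.126 = 0.18151
R_total = 0.12 + 9.6732 + 0.18151 + 0.032 = 10.007 m²·K/W
Q = A·ΔT/R = 200.2 × (19.62 − (-14.9)) / 10.007 = 690.63 W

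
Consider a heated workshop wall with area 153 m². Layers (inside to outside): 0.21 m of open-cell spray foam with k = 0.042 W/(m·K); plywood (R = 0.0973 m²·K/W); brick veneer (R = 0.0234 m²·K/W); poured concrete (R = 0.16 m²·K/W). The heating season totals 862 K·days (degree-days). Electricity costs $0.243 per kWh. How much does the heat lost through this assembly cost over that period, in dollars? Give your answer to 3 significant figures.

0.21/0.042 = 5
R_total = 5 + 0.0973 + 0.0234 + 0.16 = 5.281 m²·K/W
E = A × HDD × 24 / R / 1000 = 153 × 862 × 24 / 5.281 / 1000 = 599.4 kWh
Cost = 599.4 × 0.243 = $145.7

146 dollars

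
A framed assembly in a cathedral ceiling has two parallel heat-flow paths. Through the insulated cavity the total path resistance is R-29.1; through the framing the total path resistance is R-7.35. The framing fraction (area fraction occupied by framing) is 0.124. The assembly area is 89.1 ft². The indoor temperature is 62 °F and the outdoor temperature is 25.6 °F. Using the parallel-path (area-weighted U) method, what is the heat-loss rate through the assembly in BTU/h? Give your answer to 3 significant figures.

152 BTU/h

U_eff = 0.876/29.1 + 0.124/7.35 = 0.0301 + 0.01687 = 0.04697
R_eff = 1/U_eff = 21.29 ft²·°F·h/BTU
Q = 89.1 × (62 − 25.6) / 21.29 = 152.3 BTU/h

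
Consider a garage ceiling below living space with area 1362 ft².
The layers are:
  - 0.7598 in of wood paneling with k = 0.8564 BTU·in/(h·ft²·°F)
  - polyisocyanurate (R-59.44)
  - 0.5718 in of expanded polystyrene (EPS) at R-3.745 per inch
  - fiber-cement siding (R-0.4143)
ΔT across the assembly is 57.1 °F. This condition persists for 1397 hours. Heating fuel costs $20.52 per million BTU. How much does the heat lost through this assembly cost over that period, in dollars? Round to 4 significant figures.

35.45 dollars

0.7598/0.8564 = 0.8872
0.5718 × 3.745 = 2.1414
R_total = 0.8872 + 59.44 + 2.1414 + 0.4143 = 62.883 ft²·°F·h/BTU
Q = 1362 × 57.1 / 62.883 = 1236.7 BTU/h
E = 1236.7 × 1397 = 1727700 BTU
Cost = 1727700/10⁶ × 20.52 = $35.453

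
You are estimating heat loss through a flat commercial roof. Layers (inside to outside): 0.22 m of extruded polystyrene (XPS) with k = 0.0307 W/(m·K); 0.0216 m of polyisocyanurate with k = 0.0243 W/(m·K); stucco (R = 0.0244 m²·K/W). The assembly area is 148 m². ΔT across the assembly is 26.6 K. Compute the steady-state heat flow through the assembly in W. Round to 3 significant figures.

487 W

0.22/0.0307 = 7.166
0.0216/0.0243 = 0.8889
R_total = 7.166 + 0.8889 + 0.0244 = 8.079 m²·K/W
Q = A·ΔT/R = 148 × 26.6 / 8.079 = 487.3 W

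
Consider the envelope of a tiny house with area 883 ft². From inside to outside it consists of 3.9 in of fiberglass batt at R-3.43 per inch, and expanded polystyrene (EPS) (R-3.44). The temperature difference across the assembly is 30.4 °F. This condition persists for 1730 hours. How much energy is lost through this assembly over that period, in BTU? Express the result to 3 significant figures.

3.9 × 3.43 = 13.38
R_total = 13.38 + 3.44 = 16.82 ft²·°F·h/BTU
Q = 883 × 30.4 / 16.82 = 1596 BTU/h
E = 1596 × 1730 = 2761000 BTU

2760000 BTU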